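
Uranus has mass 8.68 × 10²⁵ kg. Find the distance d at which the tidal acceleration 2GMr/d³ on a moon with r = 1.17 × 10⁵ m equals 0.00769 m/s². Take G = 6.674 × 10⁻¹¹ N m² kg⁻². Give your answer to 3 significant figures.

2GMr/d³ = a_tidal  ⇒  d = (2GMr / a_tidal)^(1/3)
d = (2 × 6.674×10⁻¹¹ × (8.68 × 10²⁵) × (1.17 × 10⁵) / (0.00769))^(1/3)
  = 5.61 × 10⁷ m

5.61 × 10⁷ m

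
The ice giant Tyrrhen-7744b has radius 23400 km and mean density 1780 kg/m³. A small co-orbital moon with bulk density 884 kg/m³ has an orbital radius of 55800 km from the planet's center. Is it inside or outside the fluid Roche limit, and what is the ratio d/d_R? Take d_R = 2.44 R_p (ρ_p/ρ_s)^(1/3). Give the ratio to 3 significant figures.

d_R = 2.44 × (23400 km) × (1780/884)^(1/3) = 72100 km
d/d_R = (55800) / (72100) = 0.774
Since d/d_R < 1, the body is inside the Roche limit.

inside; d/d_R ≈ 0.774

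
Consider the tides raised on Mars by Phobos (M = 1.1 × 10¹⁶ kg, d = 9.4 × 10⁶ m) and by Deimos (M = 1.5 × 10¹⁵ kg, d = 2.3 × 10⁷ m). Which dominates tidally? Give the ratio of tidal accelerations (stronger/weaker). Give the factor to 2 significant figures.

Compare M/d³ for the two perturbers:
Phobos: (1.1 × 10¹⁶) / (9.4 × 10⁶)³ = 1.324 × 10⁻⁵
Deimos: (1.5 × 10¹⁵) / (2.3 × 10⁷)³ = 1.233 × 10⁻⁷
Ratio (larger/smaller) = 110

Phobos, by a factor of ≈ 110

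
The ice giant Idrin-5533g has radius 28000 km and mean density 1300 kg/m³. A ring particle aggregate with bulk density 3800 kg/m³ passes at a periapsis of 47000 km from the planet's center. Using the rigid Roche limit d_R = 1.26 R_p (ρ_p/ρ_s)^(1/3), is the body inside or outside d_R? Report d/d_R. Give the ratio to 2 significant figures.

d_R = 1.26 × (28000 km) × (1300/3800)^(1/3) = 24670 km
d/d_R = (47000) / (24670) = 1.9
Since d/d_R > 1, the body is outside the Roche limit.

outside; d/d_R ≈ 1.9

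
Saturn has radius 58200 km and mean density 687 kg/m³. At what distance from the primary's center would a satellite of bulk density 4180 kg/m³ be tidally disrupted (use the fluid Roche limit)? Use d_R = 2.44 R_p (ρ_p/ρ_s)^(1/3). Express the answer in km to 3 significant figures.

77800 km

d_R = 2.44 × 58200 km × (687/4180)^(1/3)
    = 77800 km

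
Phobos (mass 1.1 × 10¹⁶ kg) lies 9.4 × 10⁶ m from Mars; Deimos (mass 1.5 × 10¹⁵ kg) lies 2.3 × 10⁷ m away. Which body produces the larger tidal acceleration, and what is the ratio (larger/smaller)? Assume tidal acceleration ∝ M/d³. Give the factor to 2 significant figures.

Tidal stretch scales as M/d³; compute that for each body.
Phobos: (1.1 × 10¹⁶) / (9.4 × 10⁶)³ = 1.324 × 10⁻⁵
Deimos: (1.5 × 10¹⁵) / (2.3 × 10⁷)³ = 1.233 × 10⁻⁷
Ratio (larger/smaller) = 110

Phobos, by a factor of ≈ 110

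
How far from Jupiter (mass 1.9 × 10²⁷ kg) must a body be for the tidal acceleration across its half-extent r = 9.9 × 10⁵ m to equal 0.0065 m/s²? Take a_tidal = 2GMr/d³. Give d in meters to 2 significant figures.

3.4 × 10⁸ m

2GMr/d³ = a_tidal  ⇒  d = (2GMr / a_tidal)^(1/3)
d = (2 × 6.674×10⁻¹¹ × (1.9 × 10²⁷) × (9.9 × 10⁵) / (0.0065))^(1/3)
  = 3.4 × 10⁸ m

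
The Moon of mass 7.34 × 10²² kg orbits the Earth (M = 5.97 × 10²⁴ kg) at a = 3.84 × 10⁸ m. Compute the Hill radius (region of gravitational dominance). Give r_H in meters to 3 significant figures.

r_H ≈ a (m/3M)^(1/3)
    = (3.84 × 10⁸) × (7.34 × 10²² / (3 × 5.97 × 10²⁴))^(1/3)
    = 6.15 × 10⁷ m

6.15 × 10⁷ m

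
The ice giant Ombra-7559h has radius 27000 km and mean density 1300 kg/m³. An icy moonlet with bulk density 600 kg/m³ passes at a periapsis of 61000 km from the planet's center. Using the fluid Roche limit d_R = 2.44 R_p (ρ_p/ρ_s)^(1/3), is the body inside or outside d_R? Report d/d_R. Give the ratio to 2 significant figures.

d_R = 2.44 × (27000 km) × (1300/600)^(1/3) = 85250 km
d/d_R = (61000) / (85250) = 0.72
Since d/d_R < 1, the body is inside the Roche limit.

inside; d/d_R ≈ 0.72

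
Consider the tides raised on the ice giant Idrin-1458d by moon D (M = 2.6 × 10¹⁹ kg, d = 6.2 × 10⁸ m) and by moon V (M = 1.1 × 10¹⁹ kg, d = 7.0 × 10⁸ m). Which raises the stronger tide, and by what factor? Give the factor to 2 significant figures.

Moon D, by a factor of ≈ 3.4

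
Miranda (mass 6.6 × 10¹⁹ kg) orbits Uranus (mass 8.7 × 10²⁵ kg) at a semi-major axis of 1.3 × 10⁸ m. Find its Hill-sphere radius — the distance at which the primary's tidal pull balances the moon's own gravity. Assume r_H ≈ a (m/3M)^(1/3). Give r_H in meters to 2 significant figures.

8.2 × 10⁵ m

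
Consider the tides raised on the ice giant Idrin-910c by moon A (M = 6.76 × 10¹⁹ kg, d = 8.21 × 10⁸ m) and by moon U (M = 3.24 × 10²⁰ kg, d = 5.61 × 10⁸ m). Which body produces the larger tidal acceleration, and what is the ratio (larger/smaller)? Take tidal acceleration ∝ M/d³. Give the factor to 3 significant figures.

Tidal acceleration ∝ M/d³, so compare M/d³ for each.
Moon A: (6.76 × 10¹⁹) / (8.21 × 10⁸)³ = 1.222 × 10⁻⁷
Moon U: (3.24 × 10²⁰) / (5.61 × 10⁸)³ = 1.835 × 10⁻⁶
Ratio (larger/smaller) = 15.0

Moon U, by a factor of ≈ 15.0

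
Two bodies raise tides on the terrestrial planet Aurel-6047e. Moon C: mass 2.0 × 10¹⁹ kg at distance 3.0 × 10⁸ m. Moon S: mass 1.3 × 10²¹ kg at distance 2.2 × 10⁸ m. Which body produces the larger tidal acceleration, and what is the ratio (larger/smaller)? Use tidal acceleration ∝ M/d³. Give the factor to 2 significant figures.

The tide-raising term goes as M/d³ (the gradient of a 1/d² field).
Moon C: (2.0 × 10¹⁹) / (3.0 × 10⁸)³ = 7.407 × 10⁻⁷
Moon S: (1.3 × 10²¹) / (2.2 × 10⁸)³ = 1.221 × 10⁻⁴
Ratio (larger/smaller) = 160

Moon S, by a factor of ≈ 160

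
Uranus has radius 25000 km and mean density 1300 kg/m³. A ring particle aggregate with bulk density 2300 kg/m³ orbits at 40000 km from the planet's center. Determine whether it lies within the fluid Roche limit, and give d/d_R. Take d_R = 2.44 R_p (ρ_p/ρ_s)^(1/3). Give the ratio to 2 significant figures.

d_R = 2.44 × (25000 km) × (1300/2300)^(1/3) = 50440 km
d/d_R = (40000) / (50440) = 0.79
Since d/d_R < 1, the body is inside the Roche limit.

inside; d/d_R ≈ 0.79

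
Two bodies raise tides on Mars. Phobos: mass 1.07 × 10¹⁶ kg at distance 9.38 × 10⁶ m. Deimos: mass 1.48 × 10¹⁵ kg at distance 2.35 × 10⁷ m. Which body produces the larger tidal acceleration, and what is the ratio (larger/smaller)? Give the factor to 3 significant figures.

Tidal acceleration ∝ M/d³, so compare M/d³ for each.
Phobos: (1.07 × 10¹⁶) / (9.38 × 10⁶)³ = 1.297 × 10⁻⁵
Deimos: (1.48 × 10¹⁵) / (2.35 × 10⁷)³ = 1.140 × 10⁻⁷
Ratio (larger/smaller) = 114

Phobos, by a factor of ≈ 114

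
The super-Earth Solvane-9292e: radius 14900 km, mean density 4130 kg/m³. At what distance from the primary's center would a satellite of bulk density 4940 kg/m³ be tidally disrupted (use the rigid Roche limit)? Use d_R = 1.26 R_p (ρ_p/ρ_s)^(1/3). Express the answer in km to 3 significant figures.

17700 km

d_R = 1.26 × 14900 km × (4130/4940)^(1/3)
    = 17700 km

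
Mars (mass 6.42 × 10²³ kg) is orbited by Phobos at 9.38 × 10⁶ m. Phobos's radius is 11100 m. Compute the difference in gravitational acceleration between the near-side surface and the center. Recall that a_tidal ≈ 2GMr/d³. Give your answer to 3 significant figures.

1.15 × 10⁻³ m/s²

Δg = 2GMr/d³
   = 2 × (6.674 × 10⁻¹¹) × (6.42 × 10²³) × (11100) / (9.38 × 10⁶)³
   = 1.15 × 10⁻³ m/s²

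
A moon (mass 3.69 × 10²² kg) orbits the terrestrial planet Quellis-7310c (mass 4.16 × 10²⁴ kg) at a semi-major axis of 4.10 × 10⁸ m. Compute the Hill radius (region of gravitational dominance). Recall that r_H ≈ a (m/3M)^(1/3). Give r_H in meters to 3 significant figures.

r_H ≈ a (m/3M)^(1/3)
    = (4.10 × 10⁸) × (3.69 × 10²² / (3 × 4.16 × 10²⁴))^(1/3)
    = 5.88 × 10⁷ m

5.88 × 10⁷ m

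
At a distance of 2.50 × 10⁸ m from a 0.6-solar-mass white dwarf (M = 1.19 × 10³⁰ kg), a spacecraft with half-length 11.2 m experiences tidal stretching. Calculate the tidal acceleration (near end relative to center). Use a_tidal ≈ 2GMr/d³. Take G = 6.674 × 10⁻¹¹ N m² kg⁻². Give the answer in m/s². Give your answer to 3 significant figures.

Δg = 2GMr/d³
   = 2 × (6.674 × 10⁻¹¹) × (1.19 × 10³⁰) × (11.2) / (2.50 × 10⁸)³
   = 1.14 × 10⁻⁴ m/s²

1.14 × 10⁻⁴ m/s²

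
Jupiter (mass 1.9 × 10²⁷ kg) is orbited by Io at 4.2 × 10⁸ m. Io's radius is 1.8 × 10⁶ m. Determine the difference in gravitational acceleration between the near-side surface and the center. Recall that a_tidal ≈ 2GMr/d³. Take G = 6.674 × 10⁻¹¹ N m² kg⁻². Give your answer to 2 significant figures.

6.2 × 10⁻³ m/s²

a_tidal = 2GMr/d³
        = 2 × (6.674 × 10⁻¹¹) × (1.9 × 10²⁷) × (1.8 × 10⁶) / (4.2 × 10⁸)³
        = 6.2 × 10⁻³ m/s²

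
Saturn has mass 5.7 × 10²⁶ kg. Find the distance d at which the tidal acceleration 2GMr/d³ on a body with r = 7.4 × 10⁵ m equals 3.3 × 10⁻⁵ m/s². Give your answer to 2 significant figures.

1.2 × 10⁹ m

2GMr/d³ = a_tidal  ⇒  d = (2GMr / a_tidal)^(1/3)
d = (2 × 6.674×10⁻¹¹ × (5.7 × 10²⁶) × (7.4 × 10⁵) / (3.3 × 10⁻⁵))^(1/3)
  = 1.2 × 10⁹ m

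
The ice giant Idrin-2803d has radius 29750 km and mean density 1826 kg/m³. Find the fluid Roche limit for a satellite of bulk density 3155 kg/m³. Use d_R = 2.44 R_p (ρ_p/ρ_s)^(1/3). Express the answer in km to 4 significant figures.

60490 km

d_R = 2.44 × 29750 km × (1826/3155)^(1/3)
    = 60490 km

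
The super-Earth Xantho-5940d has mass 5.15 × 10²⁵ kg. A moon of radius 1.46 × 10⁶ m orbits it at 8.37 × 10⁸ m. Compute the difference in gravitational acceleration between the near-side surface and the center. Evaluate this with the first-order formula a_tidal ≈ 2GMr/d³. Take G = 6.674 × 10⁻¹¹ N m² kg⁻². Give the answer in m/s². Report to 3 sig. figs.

1.71 × 10⁻⁵ m/s²

Differencing GM/(d−r)² and GM/d² to first order in r/d gives 2GMr/d³.
a_tidal = 2GMr/d³
        = 2 × (6.674 × 10⁻¹¹) × (5.15 × 10²⁵) × (1.46 × 10⁶) / (8.37 × 10⁸)³
        = 1.71 × 10⁻⁵ m/s²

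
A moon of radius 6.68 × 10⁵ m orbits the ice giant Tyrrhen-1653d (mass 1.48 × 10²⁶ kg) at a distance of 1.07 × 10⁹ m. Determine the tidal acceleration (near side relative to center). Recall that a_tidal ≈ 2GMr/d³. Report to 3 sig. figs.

Δg = 2GMr/d³
   = 2 × (6.674 × 10⁻¹¹) × (1.48 × 10²⁶) × (6.68 × 10⁵) / (1.07 × 10⁹)³
   = 1.08 × 10⁻⁵ m/s²

1.08 × 10⁻⁵ m/s²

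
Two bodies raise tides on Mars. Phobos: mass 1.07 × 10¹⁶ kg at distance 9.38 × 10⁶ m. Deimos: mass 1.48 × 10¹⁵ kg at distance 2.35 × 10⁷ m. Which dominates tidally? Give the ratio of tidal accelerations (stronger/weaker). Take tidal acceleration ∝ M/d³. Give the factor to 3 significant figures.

Phobos, by a factor of ≈ 114

Compare M/d³ for the two perturbers:
Phobos: (1.07 × 10¹⁶) / (9.38 × 10⁶)³ = 1.297 × 10⁻⁵
Deimos: (1.48 × 10¹⁵) / (2.35 × 10⁷)³ = 1.140 × 10⁻⁷
Ratio (larger/smaller) = 114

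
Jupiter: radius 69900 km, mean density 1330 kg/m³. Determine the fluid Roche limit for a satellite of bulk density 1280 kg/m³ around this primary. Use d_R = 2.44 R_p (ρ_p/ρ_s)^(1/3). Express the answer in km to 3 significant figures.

1.73 × 10⁵ km

d_R = 2.44 × 69900 km × (1330/1280)^(1/3)
    = 1.73 × 10⁵ km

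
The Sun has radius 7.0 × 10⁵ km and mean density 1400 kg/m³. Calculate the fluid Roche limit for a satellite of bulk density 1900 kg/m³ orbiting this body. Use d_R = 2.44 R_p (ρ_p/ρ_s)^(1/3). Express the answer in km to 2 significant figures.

d_R = 2.44 × 7.0 × 10⁵ km × (1400/1900)^(1/3)
    = 1.5 × 10⁶ km

1.5 × 10⁶ km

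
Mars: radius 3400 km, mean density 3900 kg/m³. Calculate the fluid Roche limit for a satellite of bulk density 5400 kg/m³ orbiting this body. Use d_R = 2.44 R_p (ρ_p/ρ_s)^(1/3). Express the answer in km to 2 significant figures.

d_R = 2.44 × 3400 km × (3900/5400)^(1/3)
    = 7400 km

7400 km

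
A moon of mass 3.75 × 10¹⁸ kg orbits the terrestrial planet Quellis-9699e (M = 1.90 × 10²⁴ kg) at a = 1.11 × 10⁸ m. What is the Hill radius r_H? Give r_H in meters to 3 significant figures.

r_H ≈ a (m/3M)^(1/3)
    = (1.11 × 10⁸) × (3.75 × 10¹⁸ / (3 × 1.90 × 10²⁴))^(1/3)
    = 9.65 × 10⁵ m

9.65 × 10⁵ m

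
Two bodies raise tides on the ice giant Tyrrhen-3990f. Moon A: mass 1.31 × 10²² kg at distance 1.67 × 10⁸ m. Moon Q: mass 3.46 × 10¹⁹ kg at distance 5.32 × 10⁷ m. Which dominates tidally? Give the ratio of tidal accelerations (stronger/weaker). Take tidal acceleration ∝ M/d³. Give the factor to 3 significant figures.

Moon A, by a factor of ≈ 12.2

Compare M/d³ for the two perturbers:
Moon A: (1.31 × 10²²) / (1.67 × 10⁸)³ = 2.813 × 10⁻³
Moon Q: (3.46 × 10¹⁹) / (5.32 × 10⁷)³ = 2.298 × 10⁻⁴
Ratio (larger/smaller) = 12.2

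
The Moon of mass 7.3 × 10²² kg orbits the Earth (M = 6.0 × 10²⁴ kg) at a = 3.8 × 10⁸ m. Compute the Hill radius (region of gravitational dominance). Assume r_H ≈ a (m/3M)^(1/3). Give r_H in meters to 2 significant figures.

r_H ≈ a (m/3M)^(1/3)
    = (3.8 × 10⁸) × (7.3 × 10²² / (3 × 6.0 × 10²⁴))^(1/3)
    = 6.1 × 10⁷ m

6.1 × 10⁷ m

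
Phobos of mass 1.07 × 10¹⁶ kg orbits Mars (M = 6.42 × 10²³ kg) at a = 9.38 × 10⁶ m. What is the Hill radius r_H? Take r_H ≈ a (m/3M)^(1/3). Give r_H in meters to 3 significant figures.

1.66 × 10⁴ m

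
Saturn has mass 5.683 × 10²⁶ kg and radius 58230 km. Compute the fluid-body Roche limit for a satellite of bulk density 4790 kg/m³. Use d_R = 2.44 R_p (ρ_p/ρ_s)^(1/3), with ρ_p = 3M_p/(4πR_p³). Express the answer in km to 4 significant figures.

ρ_p = 3M_p/(4πR_p³) = 3 × (5.683 × 10²⁶) / (4π × (5.823 × 10⁷ m)³) = 687.1 kg/m³
d_R = 2.44 × 58230 km × (687.1/4790)^(1/3)
    = 74380 km

74380 km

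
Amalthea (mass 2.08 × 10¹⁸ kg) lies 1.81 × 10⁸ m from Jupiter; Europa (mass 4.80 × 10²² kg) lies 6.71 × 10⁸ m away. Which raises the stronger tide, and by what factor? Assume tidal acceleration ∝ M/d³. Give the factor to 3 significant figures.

Europa, by a factor of ≈ 453

Tidal stretch scales as M/d³; compute that for each body.
Amalthea: (2.08 × 10¹⁸) / (1.81 × 10⁸)³ = 3.508 × 10⁻⁷
Europa: (4.80 × 10²²) / (6.71 × 10⁸)³ = 1.589 × 10⁻⁴
Ratio (larger/smaller) = 453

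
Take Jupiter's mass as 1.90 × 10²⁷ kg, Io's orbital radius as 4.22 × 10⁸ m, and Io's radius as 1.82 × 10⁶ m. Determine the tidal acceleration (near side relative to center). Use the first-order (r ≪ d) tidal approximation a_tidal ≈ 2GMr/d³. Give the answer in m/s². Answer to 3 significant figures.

a_tidal = 2GMr/d³
        = 2 × (6.674 × 10⁻¹¹) × (1.90 × 10²⁷) × (1.82 × 10⁶) / (4.22 × 10⁸)³
        = 6.14 × 10⁻³ m/s²

6.14 × 10⁻³ m/s²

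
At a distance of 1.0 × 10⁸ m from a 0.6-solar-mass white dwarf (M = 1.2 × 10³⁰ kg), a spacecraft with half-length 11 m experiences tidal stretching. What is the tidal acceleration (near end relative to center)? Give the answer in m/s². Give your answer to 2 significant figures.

Differencing GM/(d−r)² and GM/d² to first order in r/d gives 2GMr/d³.
Δa = 2GMr/d³
   = 2 × (6.674 × 10⁻¹¹) × (1.2 × 10³⁰) × (11) / (1.0 × 10⁸)³
   = 1.8 × 10⁻³ m/s²

1.8 × 10⁻³ m/s²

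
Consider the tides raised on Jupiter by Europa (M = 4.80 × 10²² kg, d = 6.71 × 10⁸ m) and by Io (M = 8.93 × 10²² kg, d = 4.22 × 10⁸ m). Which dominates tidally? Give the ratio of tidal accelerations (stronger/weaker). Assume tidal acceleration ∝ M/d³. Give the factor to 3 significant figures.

Io, by a factor of ≈ 7.48

The tide-raising term goes as M/d³ (the gradient of a 1/d² field).
Europa: (4.80 × 10²²) / (6.71 × 10⁸)³ = 1.589 × 10⁻⁴
Io: (8.93 × 10²²) / (4.22 × 10⁸)³ = 1.188 × 10⁻³
Ratio (larger/smaller) = 7.48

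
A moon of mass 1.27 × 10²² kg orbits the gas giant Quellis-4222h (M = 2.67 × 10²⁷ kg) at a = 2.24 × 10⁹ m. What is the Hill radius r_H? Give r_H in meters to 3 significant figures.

r_H ≈ a (m/3M)^(1/3)
    = (2.24 × 10⁹) × (1.27 × 10²² / (3 × 2.67 × 10²⁷))^(1/3)
    = 2.61 × 10⁷ m

2.61 × 10⁷ m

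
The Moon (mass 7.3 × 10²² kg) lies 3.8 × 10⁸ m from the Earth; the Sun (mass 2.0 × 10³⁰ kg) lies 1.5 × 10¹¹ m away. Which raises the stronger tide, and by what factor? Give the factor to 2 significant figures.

Tidal acceleration ∝ M/d³, so compare M/d³ for each.
The Moon: (7.3 × 10²²) / (3.8 × 10⁸)³ = 1.330 × 10⁻³
The Sun: (2.0 × 10³⁰) / (1.5 × 10¹¹)³ = 5.926 × 10⁻⁴
Ratio (larger/smaller) = 2.2

The Moon, by a factor of ≈ 2.2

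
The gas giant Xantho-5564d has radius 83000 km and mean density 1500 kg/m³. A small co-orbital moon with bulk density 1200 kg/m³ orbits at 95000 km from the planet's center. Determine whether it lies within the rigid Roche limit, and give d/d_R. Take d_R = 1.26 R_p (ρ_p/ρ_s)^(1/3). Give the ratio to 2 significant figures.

d_R = 1.26 × (83000 km) × (1500/1200)^(1/3) = 1.127 × 10⁵ km
d/d_R = (95000) / (1.127 × 10⁵) = 0.84
Since d/d_R < 1, the body is inside the Roche limit.

inside; d/d_R ≈ 0.84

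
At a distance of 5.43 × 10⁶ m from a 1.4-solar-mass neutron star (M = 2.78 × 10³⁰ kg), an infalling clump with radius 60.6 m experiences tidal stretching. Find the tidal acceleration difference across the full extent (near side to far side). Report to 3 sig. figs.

The field gradient is 2GM/d³; across the full diameter 2r the difference is 4GMr/d³.
Δg = 4GMr/d³
   = 4 × (6.674 × 10⁻¹¹) × (2.78 × 10³⁰) × (60.6) / (5.43 × 10⁶)³
   = 2.81 × 10² m/s²

2.81 × 10² m/s²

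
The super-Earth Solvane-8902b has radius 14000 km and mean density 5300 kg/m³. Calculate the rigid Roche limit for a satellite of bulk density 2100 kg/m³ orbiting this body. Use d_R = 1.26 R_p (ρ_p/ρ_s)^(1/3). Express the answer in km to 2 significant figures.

24000 km

d_R = 1.26 × 14000 km × (5300/2100)^(1/3)
    = 24000 km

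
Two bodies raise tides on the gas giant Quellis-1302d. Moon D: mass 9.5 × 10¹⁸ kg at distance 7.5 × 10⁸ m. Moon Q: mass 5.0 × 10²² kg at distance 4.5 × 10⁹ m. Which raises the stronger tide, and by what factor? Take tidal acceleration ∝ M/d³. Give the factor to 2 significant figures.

Moon Q, by a factor of ≈ 24

The tide-raising term goes as M/d³ (the gradient of a 1/d² field).
Moon D: (9.5 × 10¹⁸) / (7.5 × 10⁸)³ = 2.252 × 10⁻⁸
Moon Q: (5.0 × 10²²) / (4.5 × 10⁹)³ = 5.487 × 10⁻⁷
Ratio (larger/smaller) = 24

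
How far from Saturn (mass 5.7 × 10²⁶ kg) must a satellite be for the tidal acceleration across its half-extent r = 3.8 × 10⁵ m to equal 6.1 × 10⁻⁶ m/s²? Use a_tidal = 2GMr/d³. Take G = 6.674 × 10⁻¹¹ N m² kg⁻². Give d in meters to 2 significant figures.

2GMr/d³ = a_tidal  ⇒  d = (2GMr / a_tidal)^(1/3)
d = (2 × 6.674×10⁻¹¹ × (5.7 × 10²⁶) × (3.8 × 10⁵) / (6.1 × 10⁻⁶))^(1/3)
  = 1.7 × 10⁹ m

1.7 × 10⁹ m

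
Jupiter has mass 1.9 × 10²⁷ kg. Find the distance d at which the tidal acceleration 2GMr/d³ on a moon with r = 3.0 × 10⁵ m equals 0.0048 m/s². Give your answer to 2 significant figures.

2GMr/d³ = a_tidal  ⇒  d = (2GMr / a_tidal)^(1/3)
d = (2 × 6.674×10⁻¹¹ × (1.9 × 10²⁷) × (3.0 × 10⁵) / (0.0048))^(1/3)
  = 2.5 × 10⁸ m

2.5 × 10⁸ m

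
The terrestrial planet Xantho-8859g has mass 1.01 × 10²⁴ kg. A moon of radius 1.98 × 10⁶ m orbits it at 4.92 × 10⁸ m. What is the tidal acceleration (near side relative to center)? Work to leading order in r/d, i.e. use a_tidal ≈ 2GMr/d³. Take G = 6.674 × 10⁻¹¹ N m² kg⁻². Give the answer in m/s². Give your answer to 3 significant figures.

2.24 × 10⁻⁶ m/s²

Differencing GM/(d−r)² and GM/d² to first order in r/d gives 2GMr/d³.
a_tidal = 2GMr/d³
        = 2 × (6.674 × 10⁻¹¹) × (1.01 × 10²⁴) × (1.98 × 10⁶) / (4.92 × 10⁸)³
        = 2.24 × 10⁻⁶ m/s²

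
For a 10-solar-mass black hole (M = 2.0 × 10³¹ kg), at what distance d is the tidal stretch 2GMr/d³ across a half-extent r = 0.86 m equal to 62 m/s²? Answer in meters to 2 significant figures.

3.3 × 10⁶ m

2GMr/d³ = a_tidal  ⇒  d = (2GMr / a_tidal)^(1/3)
d = (2 × 6.674×10⁻¹¹ × (2.0 × 10³¹) × (0.86) / (62))^(1/3)
  = 3.3 × 10⁶ m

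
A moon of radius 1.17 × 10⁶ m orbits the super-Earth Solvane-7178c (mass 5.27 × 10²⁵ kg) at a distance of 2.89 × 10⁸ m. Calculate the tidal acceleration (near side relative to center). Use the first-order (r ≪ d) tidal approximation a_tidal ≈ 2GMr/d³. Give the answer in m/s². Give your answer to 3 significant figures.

3.41 × 10⁻⁴ m/s²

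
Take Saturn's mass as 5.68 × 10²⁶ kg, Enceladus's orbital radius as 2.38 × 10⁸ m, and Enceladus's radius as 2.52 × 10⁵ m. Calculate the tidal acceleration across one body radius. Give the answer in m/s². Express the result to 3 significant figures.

Δg = 2GMr/d³
   = 2 × (6.674 × 10⁻¹¹) × (5.68 × 10²⁶) × (2.52 × 10⁵) / (2.38 × 10⁸)³
   = 1.42 × 10⁻³ m/s²

1.42 × 10⁻³ m/s²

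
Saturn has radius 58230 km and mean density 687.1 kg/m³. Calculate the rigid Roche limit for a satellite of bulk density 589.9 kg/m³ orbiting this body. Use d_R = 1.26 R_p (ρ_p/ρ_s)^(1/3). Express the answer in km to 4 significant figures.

77200 km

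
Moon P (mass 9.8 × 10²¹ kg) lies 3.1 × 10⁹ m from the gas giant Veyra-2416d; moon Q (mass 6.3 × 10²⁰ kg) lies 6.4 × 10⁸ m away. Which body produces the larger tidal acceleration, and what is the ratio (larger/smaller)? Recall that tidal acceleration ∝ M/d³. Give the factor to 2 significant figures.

Moon Q, by a factor of ≈ 7.3

Compare M/d³ for the two perturbers:
Moon P: (9.8 × 10²¹) / (3.1 × 10⁹)³ = 3.290 × 10⁻⁷
Moon Q: (6.3 × 10²⁰) / (6.4 × 10⁸)³ = 2.403 × 10⁻⁶
Ratio (larger/smaller) = 7.3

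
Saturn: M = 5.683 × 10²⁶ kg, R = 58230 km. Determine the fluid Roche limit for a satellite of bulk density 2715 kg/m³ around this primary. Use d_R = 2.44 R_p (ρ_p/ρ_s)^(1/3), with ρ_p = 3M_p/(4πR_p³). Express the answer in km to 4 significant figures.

89870 km

ρ_p = 3M_p/(4πR_p³) = 3 × (5.683 × 10²⁶) / (4π × (5.823 × 10⁷ m)³) = 687.1 kg/m³
d_R = 2.44 × 58230 km × (687.1/2715)^(1/3)
    = 89870 km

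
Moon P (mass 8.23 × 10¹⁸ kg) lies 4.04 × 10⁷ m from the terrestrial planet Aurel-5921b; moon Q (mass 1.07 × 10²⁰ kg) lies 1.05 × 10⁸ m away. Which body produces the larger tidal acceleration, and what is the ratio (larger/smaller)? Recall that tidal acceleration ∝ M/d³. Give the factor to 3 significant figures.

The tide-raising term goes as M/d³ (the gradient of a 1/d² field).
Moon P: (8.23 × 10¹⁸) / (4.04 × 10⁷)³ = 1.248 × 10⁻⁴
Moon Q: (1.07 × 10²⁰) / (1.05 × 10⁸)³ = 9.243 × 10⁻⁵
Ratio (larger/smaller) = 1.35

Moon P, by a factor of ≈ 1.35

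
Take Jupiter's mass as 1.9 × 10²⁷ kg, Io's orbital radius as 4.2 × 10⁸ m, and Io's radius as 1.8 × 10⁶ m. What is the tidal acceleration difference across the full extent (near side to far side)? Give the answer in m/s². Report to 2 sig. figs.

1.2 × 10⁻² m/s²

Δg = 4GMr/d³
   = 4 × (6.674 × 10⁻¹¹) × (1.9 × 10²⁷) × (1.8 × 10⁶) / (4.2 × 10⁸)³
   = 1.2 × 10⁻² m/s²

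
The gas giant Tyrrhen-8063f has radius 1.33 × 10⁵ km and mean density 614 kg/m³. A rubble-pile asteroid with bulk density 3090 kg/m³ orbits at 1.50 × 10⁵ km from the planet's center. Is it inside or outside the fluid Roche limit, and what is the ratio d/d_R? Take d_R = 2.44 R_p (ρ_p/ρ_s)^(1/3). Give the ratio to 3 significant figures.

inside; d/d_R ≈ 0.792

d_R = 2.44 × (1.33 × 10⁵ km) × (614/3090)^(1/3) = 1.894 × 10⁵ km
d/d_R = (1.50 × 10⁵) / (1.894 × 10⁵) = 0.792
Since d/d_R < 1, the body is inside the Roche limit.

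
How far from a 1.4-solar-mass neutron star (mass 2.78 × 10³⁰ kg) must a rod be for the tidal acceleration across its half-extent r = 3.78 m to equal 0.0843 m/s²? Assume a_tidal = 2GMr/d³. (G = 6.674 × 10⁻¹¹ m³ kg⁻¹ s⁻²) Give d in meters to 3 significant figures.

2GMr/d³ = a_tidal  ⇒  d = (2GMr / a_tidal)^(1/3)
d = (2 × 6.674×10⁻¹¹ × (2.78 × 10³⁰) × (3.78) / (0.0843))^(1/3)
  = 2.55 × 10⁷ m

2.55 × 10⁷ m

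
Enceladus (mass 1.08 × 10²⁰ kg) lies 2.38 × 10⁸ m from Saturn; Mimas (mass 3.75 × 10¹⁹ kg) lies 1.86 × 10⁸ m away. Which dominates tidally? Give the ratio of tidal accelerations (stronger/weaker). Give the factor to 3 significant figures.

Enceladus, by a factor of ≈ 1.37

Compare M/d³ for the two perturbers:
Enceladus: (1.08 × 10²⁰) / (2.38 × 10⁸)³ = 8.011 × 10⁻⁶
Mimas: (3.75 × 10¹⁹) / (1.86 × 10⁸)³ = 5.828 × 10⁻⁶
Ratio (larger/smaller) = 1.37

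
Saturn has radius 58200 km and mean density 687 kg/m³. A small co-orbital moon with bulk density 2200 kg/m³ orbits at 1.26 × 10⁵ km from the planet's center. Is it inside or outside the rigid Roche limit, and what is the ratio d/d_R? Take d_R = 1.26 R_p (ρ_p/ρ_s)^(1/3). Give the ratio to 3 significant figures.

outside; d/d_R ≈ 2.53

d_R = 1.26 × (58200 km) × (687/2200)^(1/3) = 49750 km
d/d_R = (1.26 × 10⁵) / (49750) = 2.53
Since d/d_R > 1, the body is outside the Roche limit.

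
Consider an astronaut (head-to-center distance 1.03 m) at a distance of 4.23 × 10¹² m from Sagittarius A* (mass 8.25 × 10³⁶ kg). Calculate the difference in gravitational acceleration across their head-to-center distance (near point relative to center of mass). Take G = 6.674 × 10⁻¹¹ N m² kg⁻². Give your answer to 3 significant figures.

1.50 × 10⁻¹¹ m/s²

a_tidal = 2GMr/d³
        = 2 × (6.674 × 10⁻¹¹) × (8.25 × 10³⁶) × (1.03) / (4.23 × 10¹²)³
        = 1.50 × 10⁻¹¹ m/s²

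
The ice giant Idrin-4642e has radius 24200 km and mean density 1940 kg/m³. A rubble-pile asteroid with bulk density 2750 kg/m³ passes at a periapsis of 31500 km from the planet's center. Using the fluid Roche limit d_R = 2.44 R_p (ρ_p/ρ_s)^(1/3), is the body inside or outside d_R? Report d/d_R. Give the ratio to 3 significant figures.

inside; d/d_R ≈ 0.599

d_R = 2.44 × (24200 km) × (1940/2750)^(1/3) = 52560 km
d/d_R = (31500) / (52560) = 0.599
Since d/d_R < 1, the body is inside the Roche limit.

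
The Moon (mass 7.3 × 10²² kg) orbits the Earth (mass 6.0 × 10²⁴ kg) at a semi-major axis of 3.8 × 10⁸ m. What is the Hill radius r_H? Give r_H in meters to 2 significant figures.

6.1 × 10⁷ m

r_H ≈ a (m/3M)^(1/3)
    = (3.8 × 10⁸) × (7.3 × 10²² / (3 × 6.0 × 10²⁴))^(1/3)
    = 6.1 × 10⁷ m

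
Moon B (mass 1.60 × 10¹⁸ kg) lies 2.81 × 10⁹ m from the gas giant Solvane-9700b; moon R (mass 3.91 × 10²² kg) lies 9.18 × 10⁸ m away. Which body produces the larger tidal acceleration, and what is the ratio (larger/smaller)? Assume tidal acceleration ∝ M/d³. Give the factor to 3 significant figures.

Compare M/d³ for the two perturbers:
Moon B: (1.60 × 10¹⁸) / (2.81 × 10⁹)³ = 7.211 × 10⁻¹¹
Moon R: (3.91 × 10²²) / (9.18 × 10⁸)³ = 5.054 × 10⁻⁵
Ratio (larger/smaller) = 7.01 × 10⁵

Moon R, by a factor of ≈ 7.01 × 10⁵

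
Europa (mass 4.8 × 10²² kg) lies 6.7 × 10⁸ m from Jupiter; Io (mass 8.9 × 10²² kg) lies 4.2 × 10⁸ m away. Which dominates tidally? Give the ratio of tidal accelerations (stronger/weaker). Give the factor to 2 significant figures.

The tide-raising term goes as M/d³ (the gradient of a 1/d² field).
Europa: (4.8 × 10²²) / (6.7 × 10⁸)³ = 1.596 × 10⁻⁴
Io: (8.9 × 10²²) / (4.2 × 10⁸)³ = 1.201 × 10⁻³
Ratio (larger/smaller) = 7.5

Io, by a factor of ≈ 7.5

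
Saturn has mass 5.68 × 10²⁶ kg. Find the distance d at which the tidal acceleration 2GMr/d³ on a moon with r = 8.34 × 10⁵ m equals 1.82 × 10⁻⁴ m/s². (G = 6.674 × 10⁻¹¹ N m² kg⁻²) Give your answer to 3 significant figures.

2GMr/d³ = a_tidal  ⇒  d = (2GMr / a_tidal)^(1/3)
d = (2 × 6.674×10⁻¹¹ × (5.68 × 10²⁶) × (8.34 × 10⁵) / (1.82 × 10⁻⁴))^(1/3)
  = 7.03 × 10⁸ m

7.03 × 10⁸ m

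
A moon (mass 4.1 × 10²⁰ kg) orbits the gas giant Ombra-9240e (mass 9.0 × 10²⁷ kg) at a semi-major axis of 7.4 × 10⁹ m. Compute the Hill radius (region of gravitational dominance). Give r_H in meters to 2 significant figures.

1.8 × 10⁷ m

r_H ≈ a (m/3M)^(1/3)
    = (7.4 × 10⁹) × (4.1 × 10²⁰ / (3 × 9.0 × 10²⁷))^(1/3)
    = 1.8 × 10⁷ m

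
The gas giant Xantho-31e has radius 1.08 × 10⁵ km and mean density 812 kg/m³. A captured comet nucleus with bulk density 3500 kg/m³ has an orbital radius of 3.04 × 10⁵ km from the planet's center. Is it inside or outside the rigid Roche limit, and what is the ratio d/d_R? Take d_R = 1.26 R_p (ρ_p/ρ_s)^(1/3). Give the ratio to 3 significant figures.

outside; d/d_R ≈ 3.64

d_R = 1.26 × (1.08 × 10⁵ km) × (812/3500)^(1/3) = 83620 km
d/d_R = (3.04 × 10⁵) / (83620) = 3.64
Since d/d_R > 1, the body is outside the Roche limit.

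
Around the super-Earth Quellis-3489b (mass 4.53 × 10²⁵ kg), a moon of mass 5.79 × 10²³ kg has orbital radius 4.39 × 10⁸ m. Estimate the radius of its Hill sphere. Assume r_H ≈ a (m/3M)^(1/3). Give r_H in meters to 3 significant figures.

7.12 × 10⁷ m

r_H ≈ a (m/3M)^(1/3)
    = (4.39 × 10⁸) × (5.79 × 10²³ / (3 × 4.53 × 10²⁵))^(1/3)
    = 7.12 × 10⁷ m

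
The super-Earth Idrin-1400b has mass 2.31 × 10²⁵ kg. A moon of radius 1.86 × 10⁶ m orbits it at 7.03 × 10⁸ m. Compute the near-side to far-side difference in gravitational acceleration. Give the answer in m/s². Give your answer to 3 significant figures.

a_tidal = 4GMr/d³
        = 4 × (6.674 × 10⁻¹¹) × (2.31 × 10²⁵) × (1.86 × 10⁶) / (7.03 × 10⁸)³
        = 3.30 × 10⁻⁵ m/s²

3.30 × 10⁻⁵ m/s²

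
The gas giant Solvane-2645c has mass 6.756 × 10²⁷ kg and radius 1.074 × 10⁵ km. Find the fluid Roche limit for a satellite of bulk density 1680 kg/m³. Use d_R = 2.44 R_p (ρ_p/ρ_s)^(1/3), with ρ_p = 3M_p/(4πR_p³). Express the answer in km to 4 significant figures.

ρ_p = 3M_p/(4πR_p³) = 3 × (6.756 × 10²⁷) / (4π × (1.074 × 10⁸ m)³) = 1302 kg/m³
d_R = 2.44 × 1.074 × 10⁵ km × (1302/1680)^(1/3)
    = 2.407 × 10⁵ km

2.407 × 10⁵ km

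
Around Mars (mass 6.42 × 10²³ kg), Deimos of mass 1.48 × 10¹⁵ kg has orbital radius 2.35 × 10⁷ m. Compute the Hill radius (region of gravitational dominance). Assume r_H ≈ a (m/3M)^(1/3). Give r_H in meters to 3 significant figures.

2.15 × 10⁴ m

r_H ≈ a (m/3M)^(1/3)
    = (2.35 × 10⁷) × (1.48 × 10¹⁵ / (3 × 6.42 × 10²³))^(1/3)
    = 2.15 × 10⁴ m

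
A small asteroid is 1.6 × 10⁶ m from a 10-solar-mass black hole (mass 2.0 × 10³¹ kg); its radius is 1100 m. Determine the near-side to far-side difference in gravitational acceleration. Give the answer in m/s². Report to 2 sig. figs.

1.4 × 10⁶ m/s²

Δg = 4GMr/d³
   = 4 × (6.674 × 10⁻¹¹) × (2.0 × 10³¹) × (1100) / (1.6 × 10⁶)³
   = 1.4 × 10⁶ m/s²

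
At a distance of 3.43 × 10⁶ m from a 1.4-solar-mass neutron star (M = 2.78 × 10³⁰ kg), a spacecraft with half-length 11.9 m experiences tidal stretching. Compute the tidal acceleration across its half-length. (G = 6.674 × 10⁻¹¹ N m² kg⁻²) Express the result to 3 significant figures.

Since r ≪ d, expand the inverse-square field across one radius to get the leading 2GMr/d³ term.
Δg = 2GMr/d³
   = 2 × (6.674 × 10⁻¹¹) × (2.78 × 10³⁰) × (11.9) / (3.43 × 10⁶)³
   = 1.09 × 10² m/s²

1.09 × 10² m/s²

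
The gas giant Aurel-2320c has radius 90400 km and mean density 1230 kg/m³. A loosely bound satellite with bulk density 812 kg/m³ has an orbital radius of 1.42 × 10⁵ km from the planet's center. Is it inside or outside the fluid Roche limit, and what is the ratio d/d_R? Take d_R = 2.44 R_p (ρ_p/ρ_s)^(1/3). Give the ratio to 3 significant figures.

d_R = 2.44 × (90400 km) × (1230/812)^(1/3) = 2.533 × 10⁵ km
d/d_R = (1.42 × 10⁵) / (2.533 × 10⁵) = 0.561
Since d/d_R < 1, the body is inside the Roche limit.

inside; d/d_R ≈ 0.561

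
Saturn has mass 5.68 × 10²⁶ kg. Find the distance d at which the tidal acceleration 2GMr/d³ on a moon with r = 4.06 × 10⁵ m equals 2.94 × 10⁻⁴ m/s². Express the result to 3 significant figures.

2GMr/d³ = a_tidal  ⇒  d = (2GMr / a_tidal)^(1/3)
d = (2 × 6.674×10⁻¹¹ × (5.68 × 10²⁶) × (4.06 × 10⁵) / (2.94 × 10⁻⁴))^(1/3)
  = 4.71 × 10⁸ m

4.71 × 10⁸ m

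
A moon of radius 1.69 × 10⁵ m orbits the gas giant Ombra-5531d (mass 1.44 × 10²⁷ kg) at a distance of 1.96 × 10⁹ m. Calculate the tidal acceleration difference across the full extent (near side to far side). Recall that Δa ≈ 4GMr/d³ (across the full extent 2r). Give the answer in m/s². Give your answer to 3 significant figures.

8.63 × 10⁻⁶ m/s²

a_tidal = 4GMr/d³
        = 4 × (6.674 × 10⁻¹¹) × (1.44 × 10²⁷) × (1.69 × 10⁵) / (1.96 × 10⁹)³
        = 8.63 × 10⁻⁶ m/s²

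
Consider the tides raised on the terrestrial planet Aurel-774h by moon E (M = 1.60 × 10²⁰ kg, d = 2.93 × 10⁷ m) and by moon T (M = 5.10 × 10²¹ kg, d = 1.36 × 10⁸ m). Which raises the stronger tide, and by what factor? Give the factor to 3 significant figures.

Compare M/d³ for the two perturbers:
Moon E: (1.60 × 10²⁰) / (2.93 × 10⁷)³ = 6.361 × 10⁻³
Moon T: (5.10 × 10²¹) / (1.36 × 10⁸)³ = 2.027 × 10⁻³
Ratio (larger/smaller) = 3.14

Moon E, by a factor of ≈ 3.14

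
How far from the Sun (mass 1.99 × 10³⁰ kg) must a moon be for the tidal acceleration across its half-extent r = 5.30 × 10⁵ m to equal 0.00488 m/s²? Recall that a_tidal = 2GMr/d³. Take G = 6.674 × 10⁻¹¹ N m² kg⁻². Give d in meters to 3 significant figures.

3.07 × 10⁹ m

2GMr/d³ = a_tidal  ⇒  d = (2GMr / a_tidal)^(1/3)
d = (2 × 6.674×10⁻¹¹ × (1.99 × 10³⁰) × (5.30 × 10⁵) / (0.00488))^(1/3)
  = 3.07 × 10⁹ m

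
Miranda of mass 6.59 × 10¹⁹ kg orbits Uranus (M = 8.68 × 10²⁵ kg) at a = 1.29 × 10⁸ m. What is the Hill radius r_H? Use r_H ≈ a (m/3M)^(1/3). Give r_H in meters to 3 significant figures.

8.16 × 10⁵ m

r_H ≈ a (m/3M)^(1/3)
    = (1.29 × 10⁸) × (6.59 × 10¹⁹ / (3 × 8.68 × 10²⁵))^(1/3)
    = 8.16 × 10⁵ m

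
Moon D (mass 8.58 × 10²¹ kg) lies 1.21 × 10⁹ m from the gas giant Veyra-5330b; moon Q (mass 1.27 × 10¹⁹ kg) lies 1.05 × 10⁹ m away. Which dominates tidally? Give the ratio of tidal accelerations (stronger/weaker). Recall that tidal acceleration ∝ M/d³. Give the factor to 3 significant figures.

Moon D, by a factor of ≈ 441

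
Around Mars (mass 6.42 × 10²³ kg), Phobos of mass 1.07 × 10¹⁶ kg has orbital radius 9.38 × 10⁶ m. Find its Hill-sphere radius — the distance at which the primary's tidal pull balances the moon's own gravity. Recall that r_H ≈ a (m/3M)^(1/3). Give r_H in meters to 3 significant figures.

1.66 × 10⁴ m

r_H ≈ a (m/3M)^(1/3)
    = (9.38 × 10⁶) × (1.07 × 10¹⁶ / (3 × 6.42 × 10²³))^(1/3)
    = 1.66 × 10⁴ m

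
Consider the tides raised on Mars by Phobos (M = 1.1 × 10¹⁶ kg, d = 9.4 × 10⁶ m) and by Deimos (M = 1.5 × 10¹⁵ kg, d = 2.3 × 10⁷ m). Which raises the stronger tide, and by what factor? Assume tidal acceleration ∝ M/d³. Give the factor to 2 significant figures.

Phobos, by a factor of ≈ 110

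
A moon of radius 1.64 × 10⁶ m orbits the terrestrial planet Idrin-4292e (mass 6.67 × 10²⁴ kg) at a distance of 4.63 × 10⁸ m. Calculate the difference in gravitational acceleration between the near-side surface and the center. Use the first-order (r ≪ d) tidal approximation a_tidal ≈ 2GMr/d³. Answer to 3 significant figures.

1.47 × 10⁻⁵ m/s²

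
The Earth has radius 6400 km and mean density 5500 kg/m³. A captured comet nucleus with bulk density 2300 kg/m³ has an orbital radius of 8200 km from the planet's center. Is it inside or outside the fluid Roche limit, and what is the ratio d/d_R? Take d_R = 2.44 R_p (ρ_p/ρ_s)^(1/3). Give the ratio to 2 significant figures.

d_R = 2.44 × (6400 km) × (5500/2300)^(1/3) = 20880 km
d/d_R = (8200) / (20880) = 0.39
Since d/d_R < 1, the body is inside the Roche limit.

inside; d/d_R ≈ 0.39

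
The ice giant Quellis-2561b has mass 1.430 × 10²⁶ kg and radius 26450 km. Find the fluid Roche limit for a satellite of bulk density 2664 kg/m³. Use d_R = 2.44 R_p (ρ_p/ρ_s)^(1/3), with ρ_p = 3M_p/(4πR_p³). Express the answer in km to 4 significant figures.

ρ_p = 3M_p/(4πR_p³) = 3 × (1.430 × 10²⁶) / (4π × (2.645 × 10⁷ m)³) = 1845 kg/m³
d_R = 2.44 × 26450 km × (1845/2664)^(1/3)
    = 57100 km

57100 km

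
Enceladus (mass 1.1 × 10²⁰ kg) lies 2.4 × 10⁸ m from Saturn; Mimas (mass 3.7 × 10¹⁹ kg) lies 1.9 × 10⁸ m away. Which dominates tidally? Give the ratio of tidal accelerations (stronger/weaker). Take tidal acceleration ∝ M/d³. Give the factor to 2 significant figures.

Enceladus, by a factor of ≈ 1.5

The tide-raising term goes as M/d³ (the gradient of a 1/d² field).
Enceladus: (1.1 × 10²⁰) / (2.4 × 10⁸)³ = 7.957 × 10⁻⁶
Mimas: (3.7 × 10¹⁹) / (1.9 × 10⁸)³ = 5.394 × 10⁻⁶
Ratio (larger/smaller) = 1.5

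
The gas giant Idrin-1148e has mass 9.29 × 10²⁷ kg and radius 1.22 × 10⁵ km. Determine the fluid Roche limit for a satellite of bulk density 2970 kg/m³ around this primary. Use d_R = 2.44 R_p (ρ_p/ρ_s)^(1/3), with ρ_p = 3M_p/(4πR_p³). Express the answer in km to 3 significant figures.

ρ_p = 3M_p/(4πR_p³) = 3 × (9.29 × 10²⁷) / (4π × (1.22 × 10⁸ m)³) = 1220 kg/m³
d_R = 2.44 × 1.22 × 10⁵ km × (1220/2970)^(1/3)
    = 2.21 × 10⁵ km

2.21 × 10⁵ km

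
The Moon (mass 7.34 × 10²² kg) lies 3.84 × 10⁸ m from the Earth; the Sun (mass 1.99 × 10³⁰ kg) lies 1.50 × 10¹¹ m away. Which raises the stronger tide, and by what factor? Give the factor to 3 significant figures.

The Moon, by a factor of ≈ 2.20

Compare M/d³ for the two perturbers:
The Moon: (7.34 × 10²²) / (3.84 × 10⁸)³ = 1.296 × 10⁻³
The Sun: (1.99 × 10³⁰) / (1.50 × 10¹¹)³ = 5.896 × 10⁻⁴
Ratio (larger/smaller) = 2.20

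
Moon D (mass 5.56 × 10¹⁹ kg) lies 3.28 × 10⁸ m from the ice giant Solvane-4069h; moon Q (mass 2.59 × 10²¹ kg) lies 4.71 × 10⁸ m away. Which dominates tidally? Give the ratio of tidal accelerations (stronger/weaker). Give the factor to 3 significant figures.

Moon Q, by a factor of ≈ 15.7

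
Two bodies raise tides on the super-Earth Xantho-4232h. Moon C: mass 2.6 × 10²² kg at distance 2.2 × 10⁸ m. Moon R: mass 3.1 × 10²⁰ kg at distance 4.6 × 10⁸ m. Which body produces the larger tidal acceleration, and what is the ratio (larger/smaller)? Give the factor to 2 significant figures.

Tidal stretch scales as M/d³; compute that for each body.
Moon C: (2.6 × 10²²) / (2.2 × 10⁸)³ = 2.442 × 10⁻³
Moon R: (3.1 × 10²⁰) / (4.6 × 10⁸)³ = 3.185 × 10⁻⁶
Ratio (larger/smaller) = 770

Moon C, by a factor of ≈ 770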